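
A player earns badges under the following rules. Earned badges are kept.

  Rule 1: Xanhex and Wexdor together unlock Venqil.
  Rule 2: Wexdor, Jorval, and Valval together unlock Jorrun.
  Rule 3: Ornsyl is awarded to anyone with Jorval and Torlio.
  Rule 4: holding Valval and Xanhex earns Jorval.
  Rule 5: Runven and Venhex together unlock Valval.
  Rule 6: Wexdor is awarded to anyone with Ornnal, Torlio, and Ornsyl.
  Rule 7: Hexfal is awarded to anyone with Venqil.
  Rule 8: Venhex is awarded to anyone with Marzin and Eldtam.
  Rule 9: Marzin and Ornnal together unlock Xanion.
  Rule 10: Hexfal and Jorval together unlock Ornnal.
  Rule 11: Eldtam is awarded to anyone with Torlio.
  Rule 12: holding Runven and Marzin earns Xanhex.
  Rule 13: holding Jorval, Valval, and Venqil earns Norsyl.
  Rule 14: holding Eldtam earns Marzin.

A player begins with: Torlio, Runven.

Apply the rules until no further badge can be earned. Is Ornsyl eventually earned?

Yes

With Torlio, Eldtam is earned (Rule 11).
With Eldtam, Marzin is earned (Rule 14).
With Runven and Marzin, Xanhex is earned (Rule 12).
With Marzin and Eldtam, Venhex is earned (Rule 8).
With Runven and Venhex, Valval is earned (Rule 5).
With Valval and Xanhex, Jorval is earned (Rule 4).
With Jorval and Torlio, Ornsyl is earned (Rule 3).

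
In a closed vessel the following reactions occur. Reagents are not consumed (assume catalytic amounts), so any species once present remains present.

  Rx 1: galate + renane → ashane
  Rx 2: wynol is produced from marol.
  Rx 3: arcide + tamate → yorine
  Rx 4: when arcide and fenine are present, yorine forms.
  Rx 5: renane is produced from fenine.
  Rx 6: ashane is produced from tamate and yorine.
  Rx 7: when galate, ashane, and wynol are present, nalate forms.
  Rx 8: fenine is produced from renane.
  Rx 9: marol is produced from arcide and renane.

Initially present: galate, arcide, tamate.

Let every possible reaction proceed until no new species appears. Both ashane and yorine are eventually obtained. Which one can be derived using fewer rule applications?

yorine: arcide and tamate present → yorine forms (Rx 3). [1 rule application]
ashane: arcide and tamate present → yorine forms (Rx 3). tamate and yorine present → ashane forms (Rx 6). [2 rule applications]
yorine needs fewer.

yorine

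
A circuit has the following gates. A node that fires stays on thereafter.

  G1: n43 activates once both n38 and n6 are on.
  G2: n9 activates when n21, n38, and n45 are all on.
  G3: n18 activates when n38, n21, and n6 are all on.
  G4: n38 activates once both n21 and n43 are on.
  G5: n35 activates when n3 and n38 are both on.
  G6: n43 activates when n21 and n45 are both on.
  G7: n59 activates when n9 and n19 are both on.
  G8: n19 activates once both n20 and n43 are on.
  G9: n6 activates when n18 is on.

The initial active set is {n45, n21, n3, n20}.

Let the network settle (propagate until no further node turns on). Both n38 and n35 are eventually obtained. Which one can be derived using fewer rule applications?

n38: G6: n21 and n45 on → n43 on. G4: n21 and n43 on → n38 on. [2 rule applications]
n35: G6: n21 and n45 on → n43 on. n21 and n43 are on, so n38 activates (G4). G5: n3 and n38 on → n35 on. [3 rule applications]
n38 needs fewer.

n38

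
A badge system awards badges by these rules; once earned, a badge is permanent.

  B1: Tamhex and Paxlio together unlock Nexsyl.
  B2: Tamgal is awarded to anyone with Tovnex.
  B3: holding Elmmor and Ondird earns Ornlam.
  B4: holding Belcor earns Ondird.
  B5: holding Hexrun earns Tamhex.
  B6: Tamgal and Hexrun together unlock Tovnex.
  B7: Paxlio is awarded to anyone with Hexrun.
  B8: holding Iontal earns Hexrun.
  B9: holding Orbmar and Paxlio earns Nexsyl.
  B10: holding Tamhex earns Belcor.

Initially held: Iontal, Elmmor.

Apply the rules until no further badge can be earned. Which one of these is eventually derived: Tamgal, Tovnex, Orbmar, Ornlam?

With Iontal, Hexrun is earned (B8).
With Hexrun, Tamhex is earned (B5).
With Tamhex, Belcor is earned (B10).
With Belcor, Ondird is earned (B4).
With Elmmor and Ondird, Ornlam is earned (B3).
Tovnex would need Tamgal and Hexrun (B6), but Tamgal is never earned. Tamgal would need Tovnex (B2), but Tovnex is never earned. No rule produces Orbmar, and it is not given.

Ornlam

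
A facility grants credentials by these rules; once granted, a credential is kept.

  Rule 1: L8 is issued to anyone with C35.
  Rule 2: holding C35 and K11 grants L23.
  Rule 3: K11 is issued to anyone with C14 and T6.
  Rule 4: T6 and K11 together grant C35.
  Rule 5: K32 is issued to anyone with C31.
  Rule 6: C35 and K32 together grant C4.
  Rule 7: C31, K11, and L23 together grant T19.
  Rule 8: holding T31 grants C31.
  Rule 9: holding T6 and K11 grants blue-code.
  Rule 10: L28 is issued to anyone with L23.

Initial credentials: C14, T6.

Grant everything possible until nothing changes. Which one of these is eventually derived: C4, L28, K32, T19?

Holding C14 and T6 grants K11 (Rule 3).
Holding T6 and K11 grants C35 (Rule 4).
Holding C35 and K11 grants L23 (Rule 2).
Holding L23 grants L28 (Rule 10).
K32 would need C31 (Rule 5), but C31 is never granted. T19 would need C31, K11, and L23 (Rule 7), but C31 is never granted. C4 would need C35 and K32 (Rule 6), but K32 is never granted.

L28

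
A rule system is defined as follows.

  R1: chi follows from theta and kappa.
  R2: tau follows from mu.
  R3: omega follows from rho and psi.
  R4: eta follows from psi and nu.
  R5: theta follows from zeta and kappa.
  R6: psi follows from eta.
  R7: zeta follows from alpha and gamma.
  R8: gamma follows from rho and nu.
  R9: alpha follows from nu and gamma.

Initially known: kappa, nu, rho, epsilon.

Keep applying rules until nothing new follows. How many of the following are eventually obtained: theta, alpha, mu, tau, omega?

From rho and nu, R8 gives gamma.
From nu and gamma, R9 gives alpha.
From alpha and gamma, R7 gives zeta.
zeta and kappa hold, so theta follows (R5).
theta: reached.
alpha: reached.
No rule produces mu, and it is not given.
tau would need mu (R2), but mu is never established.
omega would need rho and psi (R3), but psi is never established.
Reached: theta and alpha — 2 of the 5.

2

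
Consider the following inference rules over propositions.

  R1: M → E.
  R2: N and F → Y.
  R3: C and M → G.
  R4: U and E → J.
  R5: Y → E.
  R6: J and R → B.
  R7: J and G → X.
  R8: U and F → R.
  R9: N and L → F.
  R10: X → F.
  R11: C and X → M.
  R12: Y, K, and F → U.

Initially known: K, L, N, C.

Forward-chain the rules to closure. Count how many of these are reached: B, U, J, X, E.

4

N and L hold, so F follows (R9).
N and F hold, so Y follows (R2).
From Y, R5 gives E.
Y, K, and F hold, so U follows (R12).
U and F hold, so R follows (R8).
U and E hold, so J follows (R4).
From J and R, R6 gives B.
B: reached.
U: reached.
J: reached.
X would need J and G (R7), but G is never established.
E: reached.
Reached: B, U, J, and E — 4 of the 5.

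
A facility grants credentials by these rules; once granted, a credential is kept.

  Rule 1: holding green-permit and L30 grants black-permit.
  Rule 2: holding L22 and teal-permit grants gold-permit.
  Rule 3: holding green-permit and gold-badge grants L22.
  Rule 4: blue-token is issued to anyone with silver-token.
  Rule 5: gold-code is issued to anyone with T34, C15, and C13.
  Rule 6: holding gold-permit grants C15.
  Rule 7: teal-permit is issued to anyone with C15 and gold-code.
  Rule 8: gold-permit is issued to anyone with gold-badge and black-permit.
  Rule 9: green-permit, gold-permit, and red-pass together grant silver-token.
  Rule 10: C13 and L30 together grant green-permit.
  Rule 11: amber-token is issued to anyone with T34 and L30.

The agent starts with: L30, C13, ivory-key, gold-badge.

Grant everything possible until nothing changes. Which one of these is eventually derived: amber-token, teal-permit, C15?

C15

Holding C13 and L30 grants green-permit (Rule 10).
Holding green-permit and L30 grants black-permit (Rule 1).
Holding gold-badge and black-permit grants gold-permit (Rule 8).
Holding gold-permit grants C15 (Rule 6).
amber-token would need T34 and L30 (Rule 11), but T34 is never granted. teal-permit would need C15 and gold-code (Rule 7), but gold-code is never granted.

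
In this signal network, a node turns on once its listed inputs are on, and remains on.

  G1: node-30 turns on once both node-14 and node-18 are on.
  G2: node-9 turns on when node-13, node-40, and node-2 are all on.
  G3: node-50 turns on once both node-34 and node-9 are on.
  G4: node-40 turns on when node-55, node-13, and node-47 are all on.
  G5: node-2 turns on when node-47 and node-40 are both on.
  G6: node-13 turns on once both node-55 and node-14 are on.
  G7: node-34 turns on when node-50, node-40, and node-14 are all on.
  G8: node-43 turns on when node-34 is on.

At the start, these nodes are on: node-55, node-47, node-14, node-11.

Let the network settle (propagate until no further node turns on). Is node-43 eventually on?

No

node-43 would need node-34 (G8), but node-34 never turns on.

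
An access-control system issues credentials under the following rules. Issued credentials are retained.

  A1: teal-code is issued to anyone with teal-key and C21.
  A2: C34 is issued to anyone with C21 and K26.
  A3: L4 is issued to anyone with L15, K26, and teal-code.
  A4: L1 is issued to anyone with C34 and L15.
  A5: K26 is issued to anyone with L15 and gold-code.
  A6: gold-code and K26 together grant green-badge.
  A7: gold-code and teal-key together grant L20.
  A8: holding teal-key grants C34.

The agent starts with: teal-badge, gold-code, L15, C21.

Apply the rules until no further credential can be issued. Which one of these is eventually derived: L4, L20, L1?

L1

Holding L15 and gold-code grants K26 (A5).
Holding C21 and K26 grants C34 (A2).
Holding C34 and L15 grants L1 (A4).
L4 would need L15, K26, and teal-code (A3), but teal-code is never granted. L20 would need gold-code and teal-key (A7), but teal-key is never granted.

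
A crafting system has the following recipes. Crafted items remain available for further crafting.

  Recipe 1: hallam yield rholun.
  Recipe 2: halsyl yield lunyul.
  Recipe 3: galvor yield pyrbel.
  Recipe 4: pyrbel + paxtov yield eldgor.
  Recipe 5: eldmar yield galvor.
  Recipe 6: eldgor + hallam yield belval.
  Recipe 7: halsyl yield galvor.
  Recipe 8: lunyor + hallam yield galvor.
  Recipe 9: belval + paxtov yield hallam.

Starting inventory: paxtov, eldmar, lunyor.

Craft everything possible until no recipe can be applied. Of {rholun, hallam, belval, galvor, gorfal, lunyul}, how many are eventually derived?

1

eldmar → galvor (Recipe 5).
rholun would need hallam (Recipe 1), but hallam is never obtained.
hallam would need belval and paxtov (Recipe 9), but belval is never obtained.
belval would need eldgor and hallam (Recipe 6), but hallam is never obtained.
galvor: reached.
No rule produces gorfal, and it is not given.
lunyul would need halsyl (Recipe 2), but halsyl is never obtained.
Reached: galvor — 1 of the 6.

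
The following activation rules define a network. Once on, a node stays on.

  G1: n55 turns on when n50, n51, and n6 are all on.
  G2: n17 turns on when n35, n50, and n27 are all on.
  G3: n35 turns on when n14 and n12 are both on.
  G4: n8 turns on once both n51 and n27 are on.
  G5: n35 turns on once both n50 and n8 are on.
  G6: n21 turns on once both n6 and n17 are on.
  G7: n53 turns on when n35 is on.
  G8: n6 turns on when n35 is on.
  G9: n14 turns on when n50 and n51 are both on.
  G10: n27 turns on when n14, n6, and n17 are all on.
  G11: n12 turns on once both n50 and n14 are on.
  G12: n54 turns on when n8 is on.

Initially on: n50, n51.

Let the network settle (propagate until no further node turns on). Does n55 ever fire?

n50 and n51 are on, so n14 turns on (G9).
n50 and n14 are on, so n12 turns on (G11).
G3: n14 and n12 on → n35 on.
n35 is on, so n6 turns on (G8).
n50, n51, and n6 are on, so n55 turns on (G1).

Yes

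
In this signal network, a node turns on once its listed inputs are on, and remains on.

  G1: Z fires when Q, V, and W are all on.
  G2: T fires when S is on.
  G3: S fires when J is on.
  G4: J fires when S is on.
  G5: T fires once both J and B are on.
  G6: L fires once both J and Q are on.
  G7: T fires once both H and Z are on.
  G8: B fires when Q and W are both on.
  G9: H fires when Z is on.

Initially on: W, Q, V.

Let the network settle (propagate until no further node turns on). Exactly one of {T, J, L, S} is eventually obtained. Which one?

G1: Q, V, and W on → Z on.
G9: Z on → H on.
G7: H and Z on → T on.
L would need J and Q (G6), but J never turns on. S would need J (G3), but J never turns on. J would need S (G4), but S never turns on.

T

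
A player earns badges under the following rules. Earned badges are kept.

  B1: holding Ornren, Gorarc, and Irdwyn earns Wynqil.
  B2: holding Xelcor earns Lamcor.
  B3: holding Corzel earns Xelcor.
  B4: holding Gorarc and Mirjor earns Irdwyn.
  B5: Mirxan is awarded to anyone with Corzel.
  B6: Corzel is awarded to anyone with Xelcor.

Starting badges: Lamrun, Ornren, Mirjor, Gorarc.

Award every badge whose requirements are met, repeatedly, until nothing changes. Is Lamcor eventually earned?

Lamcor would need Xelcor (B2), but Xelcor is never earned.

No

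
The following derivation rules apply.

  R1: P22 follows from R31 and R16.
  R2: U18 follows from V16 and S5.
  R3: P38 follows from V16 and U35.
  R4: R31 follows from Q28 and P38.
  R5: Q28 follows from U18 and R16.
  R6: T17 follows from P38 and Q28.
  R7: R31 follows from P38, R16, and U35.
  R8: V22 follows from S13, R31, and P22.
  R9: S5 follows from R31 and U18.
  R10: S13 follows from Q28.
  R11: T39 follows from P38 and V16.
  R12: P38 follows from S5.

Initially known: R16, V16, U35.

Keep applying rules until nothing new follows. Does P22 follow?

Yes

From V16 and U35, R3 gives P38.
From P38, R16, and U35, R7 gives R31.
From R31 and R16, R1 gives P22.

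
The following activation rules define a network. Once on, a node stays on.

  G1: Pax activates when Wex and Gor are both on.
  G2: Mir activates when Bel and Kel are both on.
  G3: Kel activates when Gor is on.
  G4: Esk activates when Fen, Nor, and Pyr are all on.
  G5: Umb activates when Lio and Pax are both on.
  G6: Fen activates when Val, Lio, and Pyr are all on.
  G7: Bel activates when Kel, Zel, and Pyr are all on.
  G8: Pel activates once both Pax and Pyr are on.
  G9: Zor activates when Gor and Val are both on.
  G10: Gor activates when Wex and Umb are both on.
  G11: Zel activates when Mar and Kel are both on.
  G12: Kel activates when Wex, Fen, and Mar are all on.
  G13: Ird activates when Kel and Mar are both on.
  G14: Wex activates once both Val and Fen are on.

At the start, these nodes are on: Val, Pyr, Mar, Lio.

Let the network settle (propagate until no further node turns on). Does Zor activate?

Zor would need Gor and Val (G9), but Gor never turns on.

No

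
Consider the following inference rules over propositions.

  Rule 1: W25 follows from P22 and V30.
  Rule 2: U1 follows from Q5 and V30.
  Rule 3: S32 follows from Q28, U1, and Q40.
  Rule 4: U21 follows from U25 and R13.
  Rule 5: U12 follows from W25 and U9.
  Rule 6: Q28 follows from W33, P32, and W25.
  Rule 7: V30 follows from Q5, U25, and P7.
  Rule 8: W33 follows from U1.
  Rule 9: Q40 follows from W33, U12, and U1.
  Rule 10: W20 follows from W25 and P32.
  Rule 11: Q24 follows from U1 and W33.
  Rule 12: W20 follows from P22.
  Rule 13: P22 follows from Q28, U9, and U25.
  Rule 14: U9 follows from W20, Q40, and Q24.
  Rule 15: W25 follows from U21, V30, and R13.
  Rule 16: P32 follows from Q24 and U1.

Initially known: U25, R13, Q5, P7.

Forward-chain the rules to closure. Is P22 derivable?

No

P22 would need Q28, U9, and U25 (Rule 13), but U9 is never established.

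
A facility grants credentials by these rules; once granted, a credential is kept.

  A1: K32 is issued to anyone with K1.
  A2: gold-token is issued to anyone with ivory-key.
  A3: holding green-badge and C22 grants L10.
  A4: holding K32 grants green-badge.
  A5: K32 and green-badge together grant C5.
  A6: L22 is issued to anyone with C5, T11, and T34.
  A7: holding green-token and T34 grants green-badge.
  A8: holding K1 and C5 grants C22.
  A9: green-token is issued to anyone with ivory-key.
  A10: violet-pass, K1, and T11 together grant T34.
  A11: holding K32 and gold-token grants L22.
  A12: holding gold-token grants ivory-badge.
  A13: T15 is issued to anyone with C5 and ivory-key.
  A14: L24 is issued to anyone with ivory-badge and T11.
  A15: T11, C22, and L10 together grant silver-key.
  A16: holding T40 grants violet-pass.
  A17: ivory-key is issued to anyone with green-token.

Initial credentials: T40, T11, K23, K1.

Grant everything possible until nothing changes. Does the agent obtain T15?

No

T15 would need C5 and ivory-key (A13), but ivory-key is never granted.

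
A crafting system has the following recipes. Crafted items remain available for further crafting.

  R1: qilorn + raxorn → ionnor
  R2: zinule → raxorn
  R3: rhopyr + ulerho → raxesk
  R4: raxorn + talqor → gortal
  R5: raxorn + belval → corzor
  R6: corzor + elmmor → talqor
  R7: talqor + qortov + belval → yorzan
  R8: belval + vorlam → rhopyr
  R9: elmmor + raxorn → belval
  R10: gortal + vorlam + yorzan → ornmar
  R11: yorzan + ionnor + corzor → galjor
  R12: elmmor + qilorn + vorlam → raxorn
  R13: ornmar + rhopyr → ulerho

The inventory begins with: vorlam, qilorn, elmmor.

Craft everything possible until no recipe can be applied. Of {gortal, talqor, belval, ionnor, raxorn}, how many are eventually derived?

Using R12, elmmor, qilorn, and vorlam make raxorn.
qilorn + raxorn → ionnor (R1).
elmmor + raxorn → belval (R9).
raxorn + belval → corzor (R5).
corzor + elmmor → talqor (R6).
Using R4, raxorn and talqor make gortal.
gortal: reached.
talqor: reached.
belval: reached.
ionnor: reached.
raxorn: reached.
All 5 are reached.

5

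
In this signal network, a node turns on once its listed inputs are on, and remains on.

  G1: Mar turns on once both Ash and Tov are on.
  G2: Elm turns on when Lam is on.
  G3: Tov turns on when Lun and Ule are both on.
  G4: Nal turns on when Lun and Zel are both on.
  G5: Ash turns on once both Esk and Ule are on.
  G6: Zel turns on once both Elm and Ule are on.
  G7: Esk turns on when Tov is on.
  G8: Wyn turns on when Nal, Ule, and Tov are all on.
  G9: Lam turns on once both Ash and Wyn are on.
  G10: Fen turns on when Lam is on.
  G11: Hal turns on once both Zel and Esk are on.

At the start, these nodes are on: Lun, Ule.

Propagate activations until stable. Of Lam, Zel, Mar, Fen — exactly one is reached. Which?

Lun and Ule are on, so Tov turns on (G3).
Tov is on, so Esk turns on (G7).
Esk and Ule are on, so Ash turns on (G5).
G1: Ash and Tov on → Mar on.
Fen would need Lam (G10), but Lam never turns on. Lam would need Ash and Wyn (G9), but Wyn never turns on. Zel would need Elm and Ule (G6), but Elm never turns on.

Mar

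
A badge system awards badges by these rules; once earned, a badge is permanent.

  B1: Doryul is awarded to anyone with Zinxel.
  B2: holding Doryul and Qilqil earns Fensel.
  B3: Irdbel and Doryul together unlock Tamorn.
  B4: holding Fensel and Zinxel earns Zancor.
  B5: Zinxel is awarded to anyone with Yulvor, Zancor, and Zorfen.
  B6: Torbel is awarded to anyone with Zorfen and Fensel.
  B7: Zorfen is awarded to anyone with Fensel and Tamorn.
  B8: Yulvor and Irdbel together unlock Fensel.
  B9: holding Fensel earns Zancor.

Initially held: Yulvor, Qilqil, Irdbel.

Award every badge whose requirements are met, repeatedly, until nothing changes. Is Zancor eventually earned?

With Yulvor and Irdbel, Fensel is earned (B8).
With Fensel, Zancor is earned (B9).

Yes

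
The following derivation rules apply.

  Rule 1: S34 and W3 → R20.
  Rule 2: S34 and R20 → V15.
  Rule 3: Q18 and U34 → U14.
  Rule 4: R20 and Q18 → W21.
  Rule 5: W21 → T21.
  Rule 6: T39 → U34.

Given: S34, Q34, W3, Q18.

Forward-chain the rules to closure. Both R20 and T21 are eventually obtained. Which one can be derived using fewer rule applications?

R20: S34 and W3 hold, so R20 follows (Rule 1). [1 rule application]
T21: From S34 and W3, Rule 1 gives R20. From R20 and Q18, Rule 4 gives W21. From W21, Rule 5 gives T21. [3 rule applications]
R20 needs fewer.

R20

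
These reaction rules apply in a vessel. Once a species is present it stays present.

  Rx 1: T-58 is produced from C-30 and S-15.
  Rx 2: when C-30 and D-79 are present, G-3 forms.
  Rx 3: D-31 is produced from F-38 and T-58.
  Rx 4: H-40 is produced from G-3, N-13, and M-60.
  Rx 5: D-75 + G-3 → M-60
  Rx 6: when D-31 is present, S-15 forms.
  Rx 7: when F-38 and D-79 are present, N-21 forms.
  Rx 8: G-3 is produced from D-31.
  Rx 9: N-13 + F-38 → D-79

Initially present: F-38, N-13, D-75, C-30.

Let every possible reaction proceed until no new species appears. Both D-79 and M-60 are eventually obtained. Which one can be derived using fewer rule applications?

D-79

D-79: N-13 and F-38 present → D-79 forms (Rx 9). [1 rule application]
M-60: N-13 and F-38 present → D-79 forms (Rx 9). C-30 and D-79 present → G-3 forms (Rx 2). D-75 and G-3 present → M-60 forms (Rx 5). [3 rule applications]
D-79 needs fewer.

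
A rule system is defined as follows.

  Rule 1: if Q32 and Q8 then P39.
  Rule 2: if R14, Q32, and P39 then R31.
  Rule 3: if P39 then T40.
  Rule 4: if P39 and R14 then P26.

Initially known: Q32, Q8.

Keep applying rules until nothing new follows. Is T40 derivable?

Q32 and Q8 hold, so P39 follows (Rule 1).
From P39, Rule 3 gives T40.

Yes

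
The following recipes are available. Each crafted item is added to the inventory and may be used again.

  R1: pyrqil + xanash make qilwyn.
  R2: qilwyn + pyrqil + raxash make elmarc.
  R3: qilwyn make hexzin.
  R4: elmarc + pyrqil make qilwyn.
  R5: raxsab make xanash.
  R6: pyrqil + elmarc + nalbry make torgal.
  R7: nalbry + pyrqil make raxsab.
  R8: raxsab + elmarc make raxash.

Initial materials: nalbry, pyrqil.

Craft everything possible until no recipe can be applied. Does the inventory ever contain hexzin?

Yes

Using R7, nalbry and pyrqil make raxsab.
Using R5, raxsab makes xanash.
pyrqil + xanash → qilwyn (R1).
Using R3, qilwyn makes hexzin.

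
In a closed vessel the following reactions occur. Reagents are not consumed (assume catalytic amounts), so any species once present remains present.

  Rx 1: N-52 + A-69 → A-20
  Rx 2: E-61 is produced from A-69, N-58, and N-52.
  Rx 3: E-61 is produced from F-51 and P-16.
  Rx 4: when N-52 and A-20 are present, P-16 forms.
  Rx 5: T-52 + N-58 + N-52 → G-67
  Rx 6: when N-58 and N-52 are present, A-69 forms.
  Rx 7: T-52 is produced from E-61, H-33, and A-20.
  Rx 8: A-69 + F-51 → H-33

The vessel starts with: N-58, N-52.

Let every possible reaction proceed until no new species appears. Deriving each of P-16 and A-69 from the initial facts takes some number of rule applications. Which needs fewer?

A-69: N-58 and N-52 present → A-69 forms (Rx 6). [1 rule application]
P-16: N-58 and N-52 present → A-69 forms (Rx 6). N-52 and A-69 present → A-20 forms (Rx 1). N-52 and A-20 present → P-16 forms (Rx 4). [3 rule applications]
A-69 needs fewer.

A-69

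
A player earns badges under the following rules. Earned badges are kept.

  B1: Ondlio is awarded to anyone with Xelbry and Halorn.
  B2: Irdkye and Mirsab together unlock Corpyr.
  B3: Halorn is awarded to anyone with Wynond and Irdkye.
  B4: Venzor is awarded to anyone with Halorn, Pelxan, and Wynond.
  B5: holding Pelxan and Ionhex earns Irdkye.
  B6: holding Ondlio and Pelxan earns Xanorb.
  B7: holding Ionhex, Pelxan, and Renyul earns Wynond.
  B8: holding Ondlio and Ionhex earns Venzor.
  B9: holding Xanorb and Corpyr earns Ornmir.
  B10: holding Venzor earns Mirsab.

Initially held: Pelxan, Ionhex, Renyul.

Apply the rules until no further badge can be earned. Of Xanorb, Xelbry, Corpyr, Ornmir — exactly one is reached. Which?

With Ionhex, Pelxan, and Renyul, Wynond is earned (B7).
With Pelxan and Ionhex, Irdkye is earned (B5).
With Wynond and Irdkye, Halorn is earned (B3).
With Halorn, Pelxan, and Wynond, Venzor is earned (B4).
With Venzor, Mirsab is earned (B10).
With Irdkye and Mirsab, Corpyr is earned (B2).
Xanorb would need Ondlio and Pelxan (B6), but Ondlio is never earned. Ornmir would need Xanorb and Corpyr (B9), but Xanorb is never earned. No rule produces Xelbry, and it is not given.

Corpyr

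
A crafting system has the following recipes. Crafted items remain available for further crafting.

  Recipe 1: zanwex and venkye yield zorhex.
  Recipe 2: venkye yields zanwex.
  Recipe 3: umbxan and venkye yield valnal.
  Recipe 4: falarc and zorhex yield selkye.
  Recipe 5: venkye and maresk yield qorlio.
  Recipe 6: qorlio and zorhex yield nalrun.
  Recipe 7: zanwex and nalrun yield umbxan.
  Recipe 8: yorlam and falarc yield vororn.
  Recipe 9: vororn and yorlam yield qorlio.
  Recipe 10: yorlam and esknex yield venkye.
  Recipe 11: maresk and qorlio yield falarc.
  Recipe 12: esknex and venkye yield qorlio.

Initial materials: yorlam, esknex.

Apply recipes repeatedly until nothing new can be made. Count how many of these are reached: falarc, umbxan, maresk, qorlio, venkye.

yorlam and esknex → venkye (Recipe 10).
esknex and venkye → qorlio (Recipe 12).
venkye → zanwex (Recipe 2).
zanwex and venkye → zorhex (Recipe 1).
Using Recipe 6, qorlio and zorhex make nalrun.
zanwex and nalrun → umbxan (Recipe 7).
falarc would need maresk and qorlio (Recipe 11), but maresk is never obtained.
umbxan: reached.
No rule produces maresk, and it is not given.
qorlio: reached.
venkye: reached.
Reached: umbxan, qorlio, and venkye — 3 of the 5.

3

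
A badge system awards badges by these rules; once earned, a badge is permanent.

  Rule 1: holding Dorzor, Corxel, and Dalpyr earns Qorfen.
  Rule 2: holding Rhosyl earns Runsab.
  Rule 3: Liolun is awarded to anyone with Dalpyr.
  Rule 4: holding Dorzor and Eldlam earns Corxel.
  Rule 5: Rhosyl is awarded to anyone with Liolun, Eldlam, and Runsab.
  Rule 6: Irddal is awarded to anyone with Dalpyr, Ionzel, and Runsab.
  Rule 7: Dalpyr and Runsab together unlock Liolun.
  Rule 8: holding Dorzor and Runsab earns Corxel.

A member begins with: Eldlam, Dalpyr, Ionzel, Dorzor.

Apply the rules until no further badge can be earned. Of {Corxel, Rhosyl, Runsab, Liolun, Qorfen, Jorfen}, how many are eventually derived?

3

With Dalpyr, Liolun is earned (Rule 3).
With Dorzor and Eldlam, Corxel is earned (Rule 4).
With Dorzor, Corxel, and Dalpyr, Qorfen is earned (Rule 1).
Corxel: reached.
Rhosyl would need Liolun, Eldlam, and Runsab (Rule 5), but Runsab is never earned.
Runsab would need Rhosyl (Rule 2), but Rhosyl is never earned.
Liolun: reached.
Qorfen: reached.
No rule produces Jorfen, and it is not given.
Reached: Corxel, Liolun, and Qorfen — 3 of the 6.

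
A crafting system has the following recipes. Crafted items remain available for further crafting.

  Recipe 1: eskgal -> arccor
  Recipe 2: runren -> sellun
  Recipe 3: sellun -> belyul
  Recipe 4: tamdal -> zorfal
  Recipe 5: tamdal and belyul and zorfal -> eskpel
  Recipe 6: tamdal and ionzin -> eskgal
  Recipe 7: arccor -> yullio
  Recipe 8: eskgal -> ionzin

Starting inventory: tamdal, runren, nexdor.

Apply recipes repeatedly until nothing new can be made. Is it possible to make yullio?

yullio would need arccor (Recipe 7), but arccor is never obtained.

No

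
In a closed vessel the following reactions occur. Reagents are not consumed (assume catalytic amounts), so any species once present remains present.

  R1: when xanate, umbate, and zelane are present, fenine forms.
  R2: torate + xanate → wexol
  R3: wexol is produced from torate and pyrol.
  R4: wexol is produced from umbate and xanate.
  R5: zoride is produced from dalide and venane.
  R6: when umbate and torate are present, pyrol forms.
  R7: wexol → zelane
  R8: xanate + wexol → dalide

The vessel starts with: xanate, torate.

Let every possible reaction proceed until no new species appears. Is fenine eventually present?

No

fenine would need xanate, umbate, and zelane (R1), but umbate never forms.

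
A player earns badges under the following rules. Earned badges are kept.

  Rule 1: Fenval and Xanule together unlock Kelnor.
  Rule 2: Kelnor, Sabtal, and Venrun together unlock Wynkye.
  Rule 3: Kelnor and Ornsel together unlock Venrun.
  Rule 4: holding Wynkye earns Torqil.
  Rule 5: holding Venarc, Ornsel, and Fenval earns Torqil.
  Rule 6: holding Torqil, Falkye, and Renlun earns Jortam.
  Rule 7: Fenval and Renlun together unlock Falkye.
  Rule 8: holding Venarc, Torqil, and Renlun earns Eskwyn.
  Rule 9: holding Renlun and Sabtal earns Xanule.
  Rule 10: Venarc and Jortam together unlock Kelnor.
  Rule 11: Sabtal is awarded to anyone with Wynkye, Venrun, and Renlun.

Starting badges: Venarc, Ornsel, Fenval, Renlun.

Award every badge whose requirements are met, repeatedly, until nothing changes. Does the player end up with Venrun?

With Fenval and Renlun, Falkye is earned (Rule 7).
With Venarc, Ornsel, and Fenval, Torqil is earned (Rule 5).
With Torqil, Falkye, and Renlun, Jortam is earned (Rule 6).
With Venarc and Jortam, Kelnor is earned (Rule 10).
With Kelnor and Ornsel, Venrun is earned (Rule 3).

Yes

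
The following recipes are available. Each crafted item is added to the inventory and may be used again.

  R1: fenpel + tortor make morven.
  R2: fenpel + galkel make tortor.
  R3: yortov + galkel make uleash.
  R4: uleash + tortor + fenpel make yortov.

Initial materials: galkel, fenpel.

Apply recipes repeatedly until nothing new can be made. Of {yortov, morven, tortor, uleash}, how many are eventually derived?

2

Using R2, fenpel and galkel make tortor.
Using R1, fenpel and tortor make morven.
yortov would need uleash, tortor, and fenpel (R4), but uleash is never obtained.
morven: reached.
tortor: reached.
uleash would need yortov and galkel (R3), but yortov is never obtained.
Reached: morven and tortor — 2 of the 4.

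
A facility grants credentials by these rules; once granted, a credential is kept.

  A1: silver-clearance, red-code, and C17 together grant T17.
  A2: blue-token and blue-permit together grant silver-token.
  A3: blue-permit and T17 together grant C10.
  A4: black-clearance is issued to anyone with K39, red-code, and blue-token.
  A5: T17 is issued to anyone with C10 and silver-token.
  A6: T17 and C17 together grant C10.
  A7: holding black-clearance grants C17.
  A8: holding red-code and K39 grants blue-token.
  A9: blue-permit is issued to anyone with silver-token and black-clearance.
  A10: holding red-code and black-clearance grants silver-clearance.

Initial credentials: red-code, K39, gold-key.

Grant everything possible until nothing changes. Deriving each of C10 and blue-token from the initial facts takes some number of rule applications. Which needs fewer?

blue-token

blue-token: Holding red-code and K39 grants blue-token (A8). [1 rule application]
C10: Holding red-code and K39 grants blue-token (A8). Holding K39, red-code, and blue-token grants black-clearance (A4). Holding red-code and black-clearance grants silver-clearance (A10). Holding black-clearance grants C17 (A7). Holding silver-clearance, red-code, and C17 grants T17 (A1). Holding T17 and C17 grants C10 (A6). [6 rule applications]
blue-token needs fewer.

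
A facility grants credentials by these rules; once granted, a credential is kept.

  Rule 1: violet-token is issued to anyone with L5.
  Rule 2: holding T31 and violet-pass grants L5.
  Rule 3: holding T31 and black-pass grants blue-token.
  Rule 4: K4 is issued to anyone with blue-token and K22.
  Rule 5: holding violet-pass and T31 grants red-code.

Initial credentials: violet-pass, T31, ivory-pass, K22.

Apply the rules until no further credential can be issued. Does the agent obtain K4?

No

K4 would need blue-token and K22 (Rule 4), but blue-token is never granted.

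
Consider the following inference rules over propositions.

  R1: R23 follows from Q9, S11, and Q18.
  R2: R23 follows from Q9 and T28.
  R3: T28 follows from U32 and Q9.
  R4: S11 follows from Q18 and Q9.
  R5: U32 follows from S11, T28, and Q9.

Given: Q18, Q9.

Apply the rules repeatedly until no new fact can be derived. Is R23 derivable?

Yes

Q18 and Q9 hold, so S11 follows (R4).
From Q9, S11, and Q18, R1 gives R23.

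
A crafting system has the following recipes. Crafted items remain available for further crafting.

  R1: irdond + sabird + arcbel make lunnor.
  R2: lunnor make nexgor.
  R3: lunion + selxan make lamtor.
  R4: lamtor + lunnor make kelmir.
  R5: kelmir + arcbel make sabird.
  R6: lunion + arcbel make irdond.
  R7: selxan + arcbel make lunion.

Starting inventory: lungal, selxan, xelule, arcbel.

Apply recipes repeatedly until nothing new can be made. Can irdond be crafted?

selxan + arcbel → lunion (R7).
Using R6, lunion and arcbel make irdond.

Yes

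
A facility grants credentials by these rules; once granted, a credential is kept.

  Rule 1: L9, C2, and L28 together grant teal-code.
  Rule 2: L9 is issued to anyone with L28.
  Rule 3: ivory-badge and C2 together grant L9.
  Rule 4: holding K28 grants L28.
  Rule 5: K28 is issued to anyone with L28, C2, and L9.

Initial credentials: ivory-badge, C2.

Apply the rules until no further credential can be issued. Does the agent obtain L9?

Holding ivory-badge and C2 grants L9 (Rule 3).

Yes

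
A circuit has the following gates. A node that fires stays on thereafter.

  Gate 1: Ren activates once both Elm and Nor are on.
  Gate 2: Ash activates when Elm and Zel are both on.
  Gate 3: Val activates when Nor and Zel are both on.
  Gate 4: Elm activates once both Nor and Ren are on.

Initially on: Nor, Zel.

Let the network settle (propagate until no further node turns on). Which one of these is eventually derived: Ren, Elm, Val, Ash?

Nor and Zel are on, so Val activates (Gate 3).
Ash would need Elm and Zel (Gate 2), but Elm never turns on. Ren would need Elm and Nor (Gate 1), but Elm never turns on. Elm would need Nor and Ren (Gate 4), but Ren never turns on.

Val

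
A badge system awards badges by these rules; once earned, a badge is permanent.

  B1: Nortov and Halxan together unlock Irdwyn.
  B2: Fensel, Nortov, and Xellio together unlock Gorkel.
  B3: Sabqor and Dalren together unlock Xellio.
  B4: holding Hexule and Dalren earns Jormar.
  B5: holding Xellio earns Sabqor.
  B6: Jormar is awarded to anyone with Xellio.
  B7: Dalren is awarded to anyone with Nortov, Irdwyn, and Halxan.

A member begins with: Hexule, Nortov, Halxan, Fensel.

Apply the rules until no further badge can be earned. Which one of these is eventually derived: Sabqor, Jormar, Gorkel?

With Nortov and Halxan, Irdwyn is earned (B1).
With Nortov, Irdwyn, and Halxan, Dalren is earned (B7).
With Hexule and Dalren, Jormar is earned (B4).
Sabqor would need Xellio (B5), but Xellio is never earned. Gorkel would need Fensel, Nortov, and Xellio (B2), but Xellio is never earned.

Jormar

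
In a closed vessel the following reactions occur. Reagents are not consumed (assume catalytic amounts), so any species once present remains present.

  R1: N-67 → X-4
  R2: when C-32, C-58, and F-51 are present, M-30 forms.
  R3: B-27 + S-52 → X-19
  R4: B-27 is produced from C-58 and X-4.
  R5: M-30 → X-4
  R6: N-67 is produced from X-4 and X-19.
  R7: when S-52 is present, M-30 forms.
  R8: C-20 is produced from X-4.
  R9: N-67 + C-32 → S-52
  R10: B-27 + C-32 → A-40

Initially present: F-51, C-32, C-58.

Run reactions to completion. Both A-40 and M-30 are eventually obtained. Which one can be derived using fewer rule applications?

M-30

M-30: C-32, C-58, and F-51 present → M-30 forms (R2). [1 rule application]
A-40: C-32, C-58, and F-51 present → M-30 forms (R2). M-30 present → X-4 forms (R5). C-58 and X-4 present → B-27 forms (R4). B-27 and C-32 present → A-40 forms (R10). [4 rule applications]
M-30 needs fewer.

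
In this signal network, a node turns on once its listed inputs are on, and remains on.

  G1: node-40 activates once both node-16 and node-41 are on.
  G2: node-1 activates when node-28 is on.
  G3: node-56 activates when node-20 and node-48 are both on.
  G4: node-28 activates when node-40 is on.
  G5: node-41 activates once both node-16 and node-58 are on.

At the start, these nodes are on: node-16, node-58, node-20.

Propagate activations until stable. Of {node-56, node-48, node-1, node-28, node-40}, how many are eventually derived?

node-16 and node-58 are on, so node-41 activates (G5).
G1: node-16 and node-41 on → node-40 on.
G4: node-40 on → node-28 on.
G2: node-28 on → node-1 on.
node-56 would need node-20 and node-48 (G3), but node-48 never turns on.
No rule produces node-48, and it is not given.
node-1: reached.
node-28: reached.
node-40: reached.
Reached: node-1, node-28, and node-40 — 3 of the 5.

3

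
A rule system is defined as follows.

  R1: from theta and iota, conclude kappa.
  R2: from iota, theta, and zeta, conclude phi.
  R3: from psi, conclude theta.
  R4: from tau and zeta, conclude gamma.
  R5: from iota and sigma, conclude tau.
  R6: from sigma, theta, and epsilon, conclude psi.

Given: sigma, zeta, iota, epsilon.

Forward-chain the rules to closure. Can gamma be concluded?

Yes

iota and sigma hold, so tau follows (R5).
From tau and zeta, R4 gives gamma.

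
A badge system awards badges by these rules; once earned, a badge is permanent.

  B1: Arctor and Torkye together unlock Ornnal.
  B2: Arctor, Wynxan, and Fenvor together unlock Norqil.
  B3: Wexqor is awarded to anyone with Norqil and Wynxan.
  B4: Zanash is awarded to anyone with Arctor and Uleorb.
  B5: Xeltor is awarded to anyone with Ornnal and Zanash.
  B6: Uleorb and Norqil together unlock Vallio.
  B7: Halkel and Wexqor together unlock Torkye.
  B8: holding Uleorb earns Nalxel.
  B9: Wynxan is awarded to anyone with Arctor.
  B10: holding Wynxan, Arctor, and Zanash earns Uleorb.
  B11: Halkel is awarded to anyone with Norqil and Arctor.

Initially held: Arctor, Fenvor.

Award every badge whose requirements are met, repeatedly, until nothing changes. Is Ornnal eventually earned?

With Arctor, Wynxan is earned (B9).
With Arctor, Wynxan, and Fenvor, Norqil is earned (B2).
With Norqil and Arctor, Halkel is earned (B11).
With Norqil and Wynxan, Wexqor is earned (B3).
With Halkel and Wexqor, Torkye is earned (B7).
With Arctor and Torkye, Ornnal is earned (B1).

Yes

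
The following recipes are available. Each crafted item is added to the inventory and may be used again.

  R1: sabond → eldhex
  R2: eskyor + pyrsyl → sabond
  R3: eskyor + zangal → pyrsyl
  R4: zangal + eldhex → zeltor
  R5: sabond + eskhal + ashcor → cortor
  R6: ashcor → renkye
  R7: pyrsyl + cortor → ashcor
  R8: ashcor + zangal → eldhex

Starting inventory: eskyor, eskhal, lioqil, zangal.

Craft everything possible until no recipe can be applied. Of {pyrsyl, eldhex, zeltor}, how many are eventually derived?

3

Using R3, eskyor and zangal make pyrsyl.
eskyor + pyrsyl → sabond (R2).
Using R1, sabond makes eldhex.
zangal + eldhex → zeltor (R4).
pyrsyl: reached.
eldhex: reached.
zeltor: reached.
All 3 are reached.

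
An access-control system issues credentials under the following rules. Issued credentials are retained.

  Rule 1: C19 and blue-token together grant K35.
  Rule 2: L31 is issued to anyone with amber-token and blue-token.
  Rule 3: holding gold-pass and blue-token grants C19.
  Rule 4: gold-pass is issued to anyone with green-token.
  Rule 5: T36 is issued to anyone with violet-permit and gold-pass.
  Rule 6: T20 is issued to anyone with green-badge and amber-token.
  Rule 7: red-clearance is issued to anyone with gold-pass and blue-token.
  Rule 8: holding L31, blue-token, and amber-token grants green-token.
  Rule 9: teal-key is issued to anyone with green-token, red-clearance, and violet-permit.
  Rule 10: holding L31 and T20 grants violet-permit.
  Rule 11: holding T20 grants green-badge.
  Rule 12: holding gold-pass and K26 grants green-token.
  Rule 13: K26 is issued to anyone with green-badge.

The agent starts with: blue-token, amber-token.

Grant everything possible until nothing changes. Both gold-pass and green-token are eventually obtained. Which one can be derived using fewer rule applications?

green-token

green-token: Holding amber-token and blue-token grants L31 (Rule 2). Holding L31, blue-token, and amber-token grants green-token (Rule 8). [2 rule applications]
gold-pass: Holding amber-token and blue-token grants L31 (Rule 2). Holding L31, blue-token, and amber-token grants green-token (Rule 8). Holding green-token grants gold-pass (Rule 4). [3 rule applications]
green-token needs fewer.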